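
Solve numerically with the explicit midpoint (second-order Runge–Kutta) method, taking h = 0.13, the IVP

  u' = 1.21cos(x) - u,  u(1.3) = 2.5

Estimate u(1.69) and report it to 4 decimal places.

Midpoint: k1 = f(x_n, u_n); k2 = f(x_n + h/2, u_n + (h/2)·k1); u_{n+1} = u_n + h·k2.
x=1.300000, u=2.500000:
  k1 = f(1.300000, 2.500000) = -2.176326
  k2 = f(1.365000, 2.358539) = -2.111279
  u ← 2.500000 + 0.13·(-2.111279) = 2.225534
x=1.430000, u=2.225534:
  k1 = f(1.430000, 2.225534) = -2.055732
  k2 = f(1.495000, 2.091911) = -2.000285
  u ← 2.225534 + 0.13·(-2.000285) = 1.965497
x=1.560000, u=1.965497:
  k1 = f(1.560000, 1.965497) = -1.952433
  k2 = f(1.625000, 1.838588) = -1.904143
  u ← 1.965497 + 0.13·(-1.904143) = 1.717958
u(1.69) ≈ 1.7180

1.7180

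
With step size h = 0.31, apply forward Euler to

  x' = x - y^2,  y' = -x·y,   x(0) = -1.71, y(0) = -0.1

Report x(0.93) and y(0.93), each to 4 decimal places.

-3.8799, -0.4963

Euler on (x,y): x_{n+1} = x_n + h·x', y_{n+1} = y_n + h·y'.
0.000000: (-1.710000, -0.100000); f=(-1.720000, -0.171000) → (-2.243200, -0.153010)
0.310000: (-2.243200, -0.153010); f=(-2.266612, -0.343232) → (-2.945850, -0.259412)
0.620000: (-2.945850, -0.259412); f=(-3.013144, -0.764189) → (-3.879924, -0.496310)
(x(0.93), y(0.93)) ≈ (-3.8799, -0.4963)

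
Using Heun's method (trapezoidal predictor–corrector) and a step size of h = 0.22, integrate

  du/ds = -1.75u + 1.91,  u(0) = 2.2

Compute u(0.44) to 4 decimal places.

Heun: k1 = f(s_n, u_n); k2 = f(s_n + h, u_n + h·k1); u_{n+1} = u_n + (h/2)·(k1 + k2).
s=0.000000, u=2.200000:
  k1 = f(0.000000, 2.200000) = -1.940000
  k2 = f(0.220000, 1.773200) = -1.193100
  u ← 2.200000 + (0.22/2)·(-1.940000 + (-1.193100)) = 1.855359
s=0.220000, u=1.855359:
  k1 = f(0.220000, 1.855359) = -1.336878
  k2 = f(0.440000, 1.561246) = -0.822180
  u ← 1.855359 + (0.22/2)·(-1.336878 + (-0.822180)) = 1.617863
u(0.44) ≈ 1.6179

1.6179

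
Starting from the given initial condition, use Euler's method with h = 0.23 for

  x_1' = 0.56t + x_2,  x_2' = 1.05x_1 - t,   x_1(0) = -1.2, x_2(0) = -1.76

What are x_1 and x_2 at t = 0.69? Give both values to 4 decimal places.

Euler on (x_1,x_2): x_1_{n+1} = x_1_n + h·x_1', x_2_{n+1} = x_2_n + h·x_2'.
0.000000: (-1.200000, -1.760000); f=(-1.760000, -1.260000) → (-1.604800, -2.049800)
0.230000: (-1.604800, -2.049800); f=(-1.921000, -1.915040) → (-2.046630, -2.490259)
0.460000: (-2.046630, -2.490259); f=(-2.232659, -2.608961) → (-2.560142, -3.090320)
(x_1(0.69), x_2(0.69)) ≈ (-2.5601, -3.0903)

-2.5601, -3.0903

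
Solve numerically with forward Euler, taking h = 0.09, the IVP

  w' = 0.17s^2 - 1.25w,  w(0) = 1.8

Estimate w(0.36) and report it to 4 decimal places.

Euler: w_{n+1} = w_n + h·f(s_n, w_n).
s=0.000000, w=1.800000: f=-2.250000 → w ← 1.800000 + 0.09·(-2.250000) = 1.597500
s=0.090000, w=1.597500: f=-1.995498 → w ← 1.597500 + 0.09·(-1.995498) = 1.417905
s=0.180000, w=1.417905: f=-1.766873 → w ← 1.417905 + 0.09·(-1.766873) = 1.258887
s=0.270000, w=1.258887: f=-1.561215 → w ← 1.258887 + 0.09·(-1.561215) = 1.118377
w(0.36) ≈ 1.1184

1.1184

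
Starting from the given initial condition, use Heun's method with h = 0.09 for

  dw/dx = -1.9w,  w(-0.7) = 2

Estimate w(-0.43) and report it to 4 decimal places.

Heun: k1 = f(x_n, w_n); k2 = f(x_n + h, w_n + h·k1); w_{n+1} = w_n + (h/2)·(k1 + k2).
x=-0.700000, w=2.000000:
  k1 = f(-0.700000, 2.000000) = -3.800000
  k2 = f(-0.610000, 1.658000) = -3.150200
  w ← 2.000000 + (0.09/2)·(-3.800000 + (-3.150200)) = 1.687241
x=-0.610000, w=1.687241:
  k1 = f(-0.610000, 1.687241) = -3.205758
  k2 = f(-0.520000, 1.398723) = -2.657573
  w ← 1.687241 + (0.09/2)·(-3.205758 + (-2.657573)) = 1.423391
x=-0.520000, w=1.423391:
  k1 = f(-0.520000, 1.423391) = -2.704443
  k2 = f(-0.430000, 1.179991) = -2.241983
  w ← 1.423391 + (0.09/2)·(-2.704443 + (-2.241983)) = 1.200802
w(-0.43) ≈ 1.2008

1.2008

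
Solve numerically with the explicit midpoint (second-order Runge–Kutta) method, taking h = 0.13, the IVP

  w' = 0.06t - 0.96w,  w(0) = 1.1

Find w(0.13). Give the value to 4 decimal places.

0.9718

Midpoint: k1 = f(t_n, w_n); k2 = f(t_n + h/2, w_n + (h/2)·k1); w_{n+1} = w_n + h·k2.
t=0.000000, w=1.100000:
  k1 = f(0.000000, 1.100000) = -1.056000
  k2 = f(0.065000, 1.031360) = -0.986206
  w ← 1.100000 + 0.13·(-0.986206) = 0.971793
w(0.13) ≈ 0.9718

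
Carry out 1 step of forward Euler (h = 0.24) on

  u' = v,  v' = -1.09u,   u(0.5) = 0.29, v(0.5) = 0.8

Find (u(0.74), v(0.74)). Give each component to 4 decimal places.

Euler on (u,v): u_{n+1} = u_n + h·u', v_{n+1} = v_n + h·v'.
0.500000: (0.290000, 0.800000); f=(0.800000, -0.316100) → (0.482000, 0.724136)
(u(0.74), v(0.74)) ≈ (0.4820, 0.7241)

0.4820, 0.7241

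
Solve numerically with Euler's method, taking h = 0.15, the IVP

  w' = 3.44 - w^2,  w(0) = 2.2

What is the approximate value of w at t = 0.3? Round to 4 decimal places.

Euler: w_{n+1} = w_n + h·f(t_n, w_n).
t=0.000000, w=2.200000: f=-1.400000 → w ← 2.200000 + 0.15·(-1.400000) = 1.990000
t=0.150000, w=1.990000: f=-0.520100 → w ← 1.990000 + 0.15·(-0.520100) = 1.911985
w(0.3) ≈ 1.9120

1.9120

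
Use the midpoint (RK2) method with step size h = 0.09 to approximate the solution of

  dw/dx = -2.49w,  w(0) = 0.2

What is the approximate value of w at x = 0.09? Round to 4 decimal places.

Midpoint: k1 = f(x_n, w_n); k2 = f(x_n + h/2, w_n + (h/2)·k1); w_{n+1} = w_n + h·k2.
x=0.000000, w=0.200000:
  k1 = f(0.000000, 0.200000) = -0.498000
  k2 = f(0.045000, 0.177590) = -0.442199
  w ← 0.200000 + 0.09·(-0.442199) = 0.160202
w(0.09) ≈ 0.1602

0.1602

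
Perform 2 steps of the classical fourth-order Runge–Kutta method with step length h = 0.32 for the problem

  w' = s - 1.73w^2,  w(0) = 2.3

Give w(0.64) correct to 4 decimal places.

RK4: k1 = f(s_n, w_n); k2 = f(s_n + h/2, w_n + (h/2)·k1); k3 = f(s_n + h/2, w_n + (h/2)·k2); k4 = f(s_n + h, w_n + h·k3); w_{n+1} = w_n + (h/6)·(k1 + 2k2 + 2k3 + k4).
s=0.000000, w=2.300000:
  k1 = f(0.000000, 2.300000) = -9.151700
  k2 = f(0.160000, 0.835728) = -1.048303
  k3 = f(0.160000, 2.132271) = -7.705586
  k4 = f(0.320000, -0.165788) = 0.272450
  w ← 2.300000 + (0.32/6)·(k1 + 2k2 + 2k3 + k4) = 0.892692
s=0.320000, w=0.892692:
  k1 = f(0.320000, 0.892692) = -1.058635
  k2 = f(0.480000, 0.723310) = -0.425097
  k3 = f(0.480000, 0.824676) = -0.696557
  k4 = f(0.640000, 0.669794) = -0.136118
  w ← 0.892692 + (0.32/6)·(k1 + 2k2 + 2k3 + k4) = 0.709328
w(0.64) ≈ 0.7093

0.7093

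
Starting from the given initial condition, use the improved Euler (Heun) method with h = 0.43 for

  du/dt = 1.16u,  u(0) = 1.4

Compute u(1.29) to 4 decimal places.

Heun: k1 = f(t_n, u_n); k2 = f(t_n + h, u_n + h·k1); u_{n+1} = u_n + (h/2)·(k1 + k2).
t=0.000000, u=1.400000:
  k1 = f(0.000000, 1.400000) = 1.624000
  k2 = f(0.430000, 2.098320) = 2.434051
  u ← 1.400000 + (0.43/2)·(1.624000 + 2.434051) = 2.272481
t=0.430000, u=2.272481:
  k1 = f(0.430000, 2.272481) = 2.636078
  k2 = f(0.860000, 3.405995) = 3.950954
  u ← 2.272481 + (0.43/2)·(2.636078 + 3.950954) = 3.688693
t=0.860000, u=3.688693:
  k1 = f(0.860000, 3.688693) = 4.278884
  k2 = f(1.290000, 5.528613) = 6.413191
  u ← 3.688693 + (0.43/2)·(4.278884 + 6.413191) = 5.987489
u(1.29) ≈ 5.9875

5.9875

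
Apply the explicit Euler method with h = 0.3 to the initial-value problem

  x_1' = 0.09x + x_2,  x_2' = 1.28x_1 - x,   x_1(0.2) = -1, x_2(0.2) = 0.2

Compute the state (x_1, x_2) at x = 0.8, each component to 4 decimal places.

-0.9943, -0.7529

Euler on (x_1,x_2): x_1_{n+1} = x_1_n + h·x_1', x_2_{n+1} = x_2_n + h·x_2'.
0.200000: (-1.000000, 0.200000); f=(0.218000, -1.480000) → (-0.934600, -0.244000)
0.500000: (-0.934600, -0.244000); f=(-0.199000, -1.696288) → (-0.994300, -0.752886)
(x_1(0.8), x_2(0.8)) ≈ (-0.9943, -0.7529)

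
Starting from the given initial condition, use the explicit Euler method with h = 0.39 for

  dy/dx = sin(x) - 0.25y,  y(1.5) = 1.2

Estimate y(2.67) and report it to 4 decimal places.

1.8291

Euler: y_{n+1} = y_n + h·f(x_n, y_n).
x=1.500000, y=1.200000: f=0.697495 → y ← 1.200000 + 0.39·0.697495 = 1.472023
x=1.890000, y=1.472023: f=0.581480 → y ← 1.472023 + 0.39·0.581480 = 1.698800
x=2.280000, y=1.698800: f=0.334181 → y ← 1.698800 + 0.39·0.334181 = 1.829131
y(2.67) ≈ 1.8291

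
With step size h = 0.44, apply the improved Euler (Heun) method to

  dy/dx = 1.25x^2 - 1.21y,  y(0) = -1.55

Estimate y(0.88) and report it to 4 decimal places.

Heun: k1 = f(x_n, y_n); k2 = f(x_n + h, y_n + h·k1); y_{n+1} = y_n + (h/2)·(k1 + k2).
x=0.000000, y=-1.550000:
  k1 = f(0.000000, -1.550000) = 1.875500
  k2 = f(0.440000, -0.724780) = 1.118984
  y ← -1.550000 + (0.44/2)·(1.875500 + 1.118984) = -0.891214
x=0.440000, y=-0.891214:
  k1 = f(0.440000, -0.891214) = 1.320368
  k2 = f(0.880000, -0.310251) = 1.343404
  y ← -0.891214 + (0.44/2)·(1.320368 + 1.343404) = -0.305184
y(0.88) ≈ -0.3052

-0.3052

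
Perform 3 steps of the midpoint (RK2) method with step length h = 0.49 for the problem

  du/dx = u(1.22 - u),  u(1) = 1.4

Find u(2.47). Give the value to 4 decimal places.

Midpoint: k1 = f(x_n, u_n); k2 = f(x_n + h/2, u_n + (h/2)·k1); u_{n+1} = u_n + h·k2.
x=1.000000, u=1.400000:
  k1 = f(1.000000, 1.400000) = -0.252000
  k2 = f(1.245000, 1.338260) = -0.158263
  u ← 1.400000 + 0.49·(-0.158263) = 1.322451
x=1.490000, u=1.322451:
  k1 = f(1.490000, 1.322451) = -0.135487
  k2 = f(1.735000, 1.289257) = -0.089290
  u ← 1.322451 + 0.49·(-0.089290) = 1.278699
x=1.980000, u=1.278699:
  k1 = f(1.980000, 1.278699) = -0.075059
  k2 = f(2.225000, 1.260310) = -0.050803
  u ← 1.278699 + 0.49·(-0.050803) = 1.253806
u(2.47) ≈ 1.2538

1.2538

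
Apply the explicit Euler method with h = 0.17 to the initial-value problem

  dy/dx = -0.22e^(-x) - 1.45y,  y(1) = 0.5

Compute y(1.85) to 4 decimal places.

0.0933

Euler: y_{n+1} = y_n + h·f(x_n, y_n).
x=1.000000, y=0.500000: f=-0.805933 → y ← 0.500000 + 0.17·(-0.805933) = 0.362991
x=1.170000, y=0.362991: f=-0.594618 → y ← 0.362991 + 0.17·(-0.594618) = 0.261906
x=1.340000, y=0.261906: f=-0.437370 → y ← 0.261906 + 0.17·(-0.437370) = 0.187553
x=1.510000, y=0.187553: f=-0.320553 → y ← 0.187553 + 0.17·(-0.320553) = 0.133059
x=1.680000, y=0.133059: f=-0.233938 → y ← 0.133059 + 0.17·(-0.233938) = 0.093290
y(1.85) ≈ 0.0933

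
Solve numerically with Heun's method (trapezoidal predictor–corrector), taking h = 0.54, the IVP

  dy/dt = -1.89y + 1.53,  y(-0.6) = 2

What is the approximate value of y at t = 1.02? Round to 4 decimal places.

Heun: k1 = f(t_n, y_n); k2 = f(t_n + h, y_n + h·k1); y_{n+1} = y_n + (h/2)·(k1 + k2).
t=-0.600000, y=2.000000:
  k1 = f(-0.600000, 2.000000) = -2.250000
  k2 = f(-0.060000, 0.785000) = 0.046350
  y ← 2.000000 + (0.54/2)·(-2.250000 + 0.046350) = 1.405015
t=-0.060000, y=1.405015:
  k1 = f(-0.060000, 1.405015) = -1.125477
  k2 = f(0.480000, 0.797257) = 0.023185
  y ← 1.405015 + (0.54/2)·(-1.125477 + 0.023185) = 1.107396
t=0.480000, y=1.107396:
  k1 = f(0.480000, 1.107396) = -0.562978
  k2 = f(1.020000, 0.803388) = 0.011597
  y ← 1.107396 + (0.54/2)·(-0.562978 + 0.011597) = 0.958523
y(1.02) ≈ 0.9585

0.9585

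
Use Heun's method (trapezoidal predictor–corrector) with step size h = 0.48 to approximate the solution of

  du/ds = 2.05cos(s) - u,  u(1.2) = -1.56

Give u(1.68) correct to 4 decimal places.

-0.9518

Heun: k1 = f(s_n, u_n); k2 = f(s_n + h, u_n + h·k1); u_{n+1} = u_n + (h/2)·(k1 + k2).
s=1.200000, u=-1.560000:
  k1 = f(1.200000, -1.560000) = 2.302833
  k2 = f(1.680000, -0.454640) = 0.231217
  u ← -1.560000 + (0.48/2)·(2.302833 + 0.231217) = -0.951828
u(1.68) ≈ -0.9518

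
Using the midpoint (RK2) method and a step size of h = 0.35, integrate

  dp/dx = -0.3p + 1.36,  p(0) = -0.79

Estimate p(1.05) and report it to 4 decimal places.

0.6460

Midpoint: k1 = f(x_n, p_n); k2 = f(x_n + h/2, p_n + (h/2)·k1); p_{n+1} = p_n + h·k2.
x=0.000000, p=-0.790000:
  k1 = f(0.000000, -0.790000) = 1.597000
  k2 = f(0.175000, -0.510525) = 1.513158
  p ← -0.790000 + 0.35·1.513158 = -0.260395
x=0.350000, p=-0.260395:
  k1 = f(0.350000, -0.260395) = 1.438118
  k2 = f(0.525000, -0.008724) = 1.362617
  p ← -0.260395 + 0.35·1.362617 = 0.216521
x=0.700000, p=0.216521:
  k1 = f(0.700000, 0.216521) = 1.295044
  k2 = f(0.875000, 0.443154) = 1.227054
  p ← 0.216521 + 0.35·1.227054 = 0.645990
p(1.05) ≈ 0.6460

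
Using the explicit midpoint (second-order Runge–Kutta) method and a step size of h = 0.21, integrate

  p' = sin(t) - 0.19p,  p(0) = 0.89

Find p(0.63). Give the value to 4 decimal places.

Midpoint: k1 = f(t_n, p_n); k2 = f(t_n + h/2, p_n + (h/2)·k1); p_{n+1} = p_n + h·k2.
t=0.000000, p=0.890000:
  k1 = f(0.000000, 0.890000) = -0.169100
  k2 = f(0.105000, 0.872244) = -0.060919
  p ← 0.890000 + 0.21·(-0.060919) = 0.877207
t=0.210000, p=0.877207:
  k1 = f(0.210000, 0.877207) = 0.041791
  k2 = f(0.315000, 0.881595) = 0.142313
  p ← 0.877207 + 0.21·0.142313 = 0.907093
t=0.420000, p=0.907093:
  k1 = f(0.420000, 0.907093) = 0.235413
  k2 = f(0.525000, 0.931811) = 0.324169
  p ← 0.907093 + 0.21·0.324169 = 0.975168
p(0.63) ≈ 0.9752

0.9752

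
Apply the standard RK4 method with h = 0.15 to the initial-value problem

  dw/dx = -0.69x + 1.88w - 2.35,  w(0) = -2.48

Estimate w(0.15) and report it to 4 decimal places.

RK4: k1 = f(x_n, w_n); k2 = f(x_n + h/2, w_n + (h/2)·k1); k3 = f(x_n + h/2, w_n + (h/2)·k2); k4 = f(x_n + h, w_n + h·k3); w_{n+1} = w_n + (h/6)·(k1 + 2k2 + 2k3 + k4).
x=0.000000, w=-2.480000:
  k1 = f(0.000000, -2.480000) = -7.012400
  k2 = f(0.075000, -3.005930) = -8.052898
  k3 = f(0.075000, -3.083967) = -8.199609
  k4 = f(0.150000, -3.709941) = -9.428190
  w ← -2.480000 + (0.15/6)·(k1 + 2k2 + 2k3 + k4) = -3.703640
w(0.15) ≈ -3.7036

-3.7036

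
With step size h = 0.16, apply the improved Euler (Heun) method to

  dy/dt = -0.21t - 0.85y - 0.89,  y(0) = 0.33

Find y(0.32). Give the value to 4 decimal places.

Heun: k1 = f(t_n, y_n); k2 = f(t_n + h, y_n + h·k1); y_{n+1} = y_n + (h/2)·(k1 + k2).
t=0.000000, y=0.330000:
  k1 = f(0.000000, 0.330000) = -1.170500
  k2 = f(0.160000, 0.142720) = -1.044912
  y ← 0.330000 + (0.16/2)·(-1.170500 + (-1.044912)) = 0.152767
t=0.160000, y=0.152767:
  k1 = f(0.160000, 0.152767) = -1.053452
  k2 = f(0.320000, -0.015785) = -0.943783
  y ← 0.152767 + (0.16/2)·(-1.053452 + (-0.943783)) = -0.007012
y(0.32) ≈ -0.0070

-0.0070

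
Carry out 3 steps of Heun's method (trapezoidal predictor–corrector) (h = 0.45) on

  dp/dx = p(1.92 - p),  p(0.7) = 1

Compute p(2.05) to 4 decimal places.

Heun: k1 = f(x_n, p_n); k2 = f(x_n + h, p_n + h·k1); p_{n+1} = p_n + (h/2)·(k1 + k2).
x=0.700000, p=1.000000:
  k1 = f(0.700000, 1.000000) = 0.920000
  k2 = f(1.150000, 1.414000) = 0.715484
  p ← 1.000000 + (0.45/2)·(0.920000 + 0.715484) = 1.367984
x=1.150000, p=1.367984:
  k1 = f(1.150000, 1.367984) = 0.755149
  k2 = f(1.600000, 1.707801) = 0.362394
  p ← 1.367984 + (0.45/2)·(0.755149 + 0.362394) = 1.619431
x=1.600000, p=1.619431:
  k1 = f(1.600000, 1.619431) = 0.486751
  k2 = f(2.050000, 1.838469) = 0.149892
  p ← 1.619431 + (0.45/2)·(0.486751 + 0.149892) = 1.762676
p(2.05) ≈ 1.7627

1.7627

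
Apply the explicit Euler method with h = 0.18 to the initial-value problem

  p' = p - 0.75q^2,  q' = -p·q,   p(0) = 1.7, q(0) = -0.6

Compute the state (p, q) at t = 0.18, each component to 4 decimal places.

1.9574, -0.4164

Euler on (p,q): p_{n+1} = p_n + h·p', q_{n+1} = q_n + h·q'.
0.000000: (1.700000, -0.600000); f=(1.430000, 1.020000) → (1.957400, -0.416400)
(p(0.18), q(0.18)) ≈ (1.9574, -0.4164)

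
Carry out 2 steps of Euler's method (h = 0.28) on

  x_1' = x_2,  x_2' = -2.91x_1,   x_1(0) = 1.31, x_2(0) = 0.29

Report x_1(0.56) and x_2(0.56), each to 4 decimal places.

1.1735, -1.9109

Euler on (x_1,x_2): x_1_{n+1} = x_1_n + h·x_1', x_2_{n+1} = x_2_n + h·x_2'.
0.000000: (1.310000, 0.290000); f=(0.290000, -3.812100) → (1.391200, -0.777388)
0.280000: (1.391200, -0.777388); f=(-0.777388, -4.048392) → (1.173531, -1.910938)
(x_1(0.56), x_2(0.56)) ≈ (1.1735, -1.9109)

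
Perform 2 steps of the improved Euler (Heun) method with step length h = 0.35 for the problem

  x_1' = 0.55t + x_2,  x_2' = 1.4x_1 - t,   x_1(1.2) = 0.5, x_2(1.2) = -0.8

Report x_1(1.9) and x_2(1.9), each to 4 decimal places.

0.3632, -1.4463

Heun on (x_1,x_2): k1 = f(t_n, state_n); k2 = f(t_n + h, state_n + h·k1); state_{n+1} = state_n + (h/2)·(k1 + k2).
1.200000: (0.500000, -0.800000)
  k1 = (-0.140000, -0.500000)
  predictor → (0.451000, -0.975000)
  k2 = (-0.122500, -0.918600)
  → (0.454062, -1.048255)
1.550000: (0.454062, -1.048255)
  k1 = (-0.195755, -0.914313)
  predictor → (0.385548, -1.368264)
  k2 = (-0.323264, -1.360232)
  → (0.363234, -1.446300)
(x_1(1.9), x_2(1.9)) ≈ (0.3632, -1.4463)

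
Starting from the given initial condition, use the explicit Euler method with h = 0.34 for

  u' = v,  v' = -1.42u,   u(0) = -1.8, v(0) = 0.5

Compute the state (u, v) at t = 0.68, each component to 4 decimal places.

Euler on (u,v): u_{n+1} = u_n + h·u', v_{n+1} = v_n + h·v'.
0.000000: (-1.800000, 0.500000); f=(0.500000, 2.556000) → (-1.630000, 1.369040)
0.340000: (-1.630000, 1.369040); f=(1.369040, 2.314600) → (-1.164526, 2.156004)
(u(0.68), v(0.68)) ≈ (-1.1645, 2.1560)

-1.1645, 2.1560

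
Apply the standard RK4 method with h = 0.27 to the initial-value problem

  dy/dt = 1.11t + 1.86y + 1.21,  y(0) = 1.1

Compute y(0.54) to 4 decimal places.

RK4: k1 = f(t_n, y_n); k2 = f(t_n + h/2, y_n + (h/2)·k1); k3 = f(t_n + h/2, y_n + (h/2)·k2); k4 = f(t_n + h, y_n + h·k3); y_{n+1} = y_n + (h/6)·(k1 + 2k2 + 2k3 + k4).
t=0.000000, y=1.100000:
  k1 = f(0.000000, 1.100000) = 3.256000
  k2 = f(0.135000, 1.539560) = 4.223432
  k3 = f(0.135000, 1.670163) = 4.466354
  k4 = f(0.270000, 2.305915) = 5.798703
  y ← 1.100000 + (0.27/6)·(k1 + 2k2 + 2k3 + k4) = 2.289542
t=0.270000, y=2.289542:
  k1 = f(0.270000, 2.289542) = 5.768249
  k2 = f(0.405000, 3.068256) = 7.366506
  k3 = f(0.405000, 3.284021) = 7.767828
  k4 = f(0.540000, 4.386856) = 9.968952
  y ← 2.289542 + (0.27/6)·(k1 + 2k2 + 2k3 + k4) = 4.359806
y(0.54) ≈ 4.3598

4.3598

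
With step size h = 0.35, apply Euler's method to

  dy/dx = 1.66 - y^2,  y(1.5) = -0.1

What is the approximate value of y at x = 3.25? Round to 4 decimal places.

Euler: y_{n+1} = y_n + h·f(x_n, y_n).
x=1.500000, y=-0.100000: f=1.650000 → y ← -0.100000 + 0.35·1.650000 = 0.477500
x=1.850000, y=0.477500: f=1.431994 → y ← 0.477500 + 0.35·1.431994 = 0.978698
x=2.200000, y=0.978698: f=0.702151 → y ← 0.978698 + 0.35·0.702151 = 1.224451
x=2.550000, y=1.224451: f=0.160721 → y ← 1.224451 + 0.35·0.160721 = 1.280703
x=2.900000, y=1.280703: f=0.019800 → y ← 1.280703 + 0.35·0.019800 = 1.287633
y(3.25) ≈ 1.2876

1.2876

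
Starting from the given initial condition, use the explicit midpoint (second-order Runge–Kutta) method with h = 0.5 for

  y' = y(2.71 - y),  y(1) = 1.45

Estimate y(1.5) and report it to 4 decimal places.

2.2158

Midpoint: k1 = f(x_n, y_n); k2 = f(x_n + h/2, y_n + (h/2)·k1); y_{n+1} = y_n + h·k2.
x=1.000000, y=1.450000:
  k1 = f(1.000000, 1.450000) = 1.827000
  k2 = f(1.250000, 1.906750) = 1.531597
  y ← 1.450000 + 0.5·1.531597 = 2.215798
y(1.5) ≈ 2.2158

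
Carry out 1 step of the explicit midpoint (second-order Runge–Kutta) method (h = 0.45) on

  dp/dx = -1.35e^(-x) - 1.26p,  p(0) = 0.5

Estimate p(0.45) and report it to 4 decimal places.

-0.0160

Midpoint: k1 = f(x_n, p_n); k2 = f(x_n + h/2, p_n + (h/2)·k1); p_{n+1} = p_n + h·k2.
x=0.000000, p=0.500000:
  k1 = f(0.000000, 0.500000) = -1.980000
  k2 = f(0.225000, 0.054500) = -1.146667
  p ← 0.500000 + 0.45·(-1.146667) = -0.016000
p(0.45) ≈ -0.0160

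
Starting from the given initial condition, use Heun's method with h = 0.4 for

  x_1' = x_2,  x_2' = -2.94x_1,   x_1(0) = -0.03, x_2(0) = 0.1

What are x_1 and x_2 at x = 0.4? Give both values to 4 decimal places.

Heun on (x_1,x_2): k1 = f(x_n, state_n); k2 = f(x_n + h, state_n + h·k1); state_{n+1} = state_n + (h/2)·(k1 + k2).
0.000000: (-0.030000, 0.100000)
  k1 = (0.100000, 0.088200)
  predictor → (0.010000, 0.135280)
  k2 = (0.135280, -0.029400)
  → (0.017056, 0.111760)
(x_1(0.4), x_2(0.4)) ≈ (0.0171, 0.1118)

0.0171, 0.1118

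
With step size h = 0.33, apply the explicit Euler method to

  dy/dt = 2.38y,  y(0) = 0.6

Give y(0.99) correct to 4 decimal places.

Euler: y_{n+1} = y_n + h·f(t_n, y_n).
t=0.000000, y=0.600000: f=1.428000 → y ← 0.600000 + 0.33·1.428000 = 1.071240
t=0.330000, y=1.071240: f=2.549551 → y ← 1.071240 + 0.33·2.549551 = 1.912592
t=0.660000, y=1.912592: f=4.551969 → y ← 1.912592 + 0.33·4.551969 = 3.414742
y(0.99) ≈ 3.4147

3.4147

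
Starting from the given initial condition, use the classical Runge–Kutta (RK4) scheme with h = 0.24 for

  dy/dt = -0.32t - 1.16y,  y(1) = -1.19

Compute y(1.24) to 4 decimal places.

-0.9763

RK4: k1 = f(t_n, y_n); k2 = f(t_n + h/2, y_n + (h/2)·k1); k3 = f(t_n + h/2, y_n + (h/2)·k2); k4 = f(t_n + h, y_n + h·k3); y_{n+1} = y_n + (h/6)·(k1 + 2k2 + 2k3 + k4).
t=1.000000, y=-1.190000:
  k1 = f(1.000000, -1.190000) = 1.060400
  k2 = f(1.120000, -1.062752) = 0.874392
  k3 = f(1.120000, -1.085073) = 0.900285
  k4 = f(1.240000, -0.973932) = 0.732961
  y ← -1.190000 + (0.24/6)·(k1 + 2k2 + 2k3 + k4) = -0.976291
y(1.24) ≈ -0.9763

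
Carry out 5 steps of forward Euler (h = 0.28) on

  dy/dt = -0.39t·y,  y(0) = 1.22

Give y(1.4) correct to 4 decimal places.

Euler: y_{n+1} = y_n + h·f(t_n, y_n).
t=0.000000, y=1.220000: f=0.000000 → y ← 1.220000 + 0.28·0.000000 = 1.220000
t=0.280000, y=1.220000: f=-0.133224 → y ← 1.220000 + 0.28·(-0.133224) = 1.182697
t=0.560000, y=1.182697: f=-0.258301 → y ← 1.182697 + 0.28·(-0.258301) = 1.110373
t=0.840000, y=1.110373: f=-0.363758 → y ← 1.110373 + 0.28·(-0.363758) = 1.008521
t=1.120000, y=1.008521: f=-0.440522 → y ← 1.008521 + 0.28·(-0.440522) = 0.885175
y(1.4) ≈ 0.8852

0.8852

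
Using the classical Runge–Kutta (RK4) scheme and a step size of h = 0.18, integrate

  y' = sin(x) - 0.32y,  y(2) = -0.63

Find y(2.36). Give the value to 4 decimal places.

RK4: k1 = f(x_n, y_n); k2 = f(x_n + h/2, y_n + (h/2)·k1); k3 = f(x_n + h/2, y_n + (h/2)·k2); k4 = f(x_n + h, y_n + h·k3); y_{n+1} = y_n + (h/6)·(k1 + 2k2 + 2k3 + k4).
x=2.000000, y=-0.630000:
  k1 = f(2.000000, -0.630000) = 1.110897
  k2 = f(2.090000, -0.530019) = 1.037821
  k3 = f(2.090000, -0.536596) = 1.039925
  k4 = f(2.180000, -0.442813) = 0.961804
  y ← -0.630000 + (0.18/6)·(k1 + 2k2 + 2k3 + k4) = -0.443154
x=2.180000, y=-0.443154:
  k1 = f(2.180000, -0.443154) = 0.961913
  k2 = f(2.270000, -0.356582) = 0.879461
  k3 = f(2.270000, -0.364003) = 0.881836
  k4 = f(2.360000, -0.284424) = 0.795426
  y ← -0.443154 + (0.18/6)·(k1 + 2k2 + 2k3 + k4) = -0.284756
y(2.36) ≈ -0.2848

-0.2848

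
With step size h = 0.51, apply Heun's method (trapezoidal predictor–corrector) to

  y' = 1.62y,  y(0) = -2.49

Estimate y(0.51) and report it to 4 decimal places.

Heun: k1 = f(t_n, y_n); k2 = f(t_n + h, y_n + h·k1); y_{n+1} = y_n + (h/2)·(k1 + k2).
t=0.000000, y=-2.490000:
  k1 = f(0.000000, -2.490000) = -4.033800
  k2 = f(0.510000, -4.547238) = -7.366526
  y ← -2.490000 + (0.51/2)·(-4.033800 + (-7.366526)) = -5.397083
y(0.51) ≈ -5.3971

-5.3971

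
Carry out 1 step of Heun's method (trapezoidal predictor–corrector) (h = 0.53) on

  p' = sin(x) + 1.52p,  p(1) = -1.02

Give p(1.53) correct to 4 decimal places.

-1.5053

Heun: k1 = f(x_n, p_n); k2 = f(x_n + h, p_n + h·k1); p_{n+1} = p_n + (h/2)·(k1 + k2).
x=1.000000, p=-1.020000:
  k1 = f(1.000000, -1.020000) = -0.708929
  k2 = f(1.530000, -1.395732) = -1.122345
  p ← -1.020000 + (0.53/2)·(-0.708929 + (-1.122345)) = -1.505288
p(1.53) ≈ -1.5053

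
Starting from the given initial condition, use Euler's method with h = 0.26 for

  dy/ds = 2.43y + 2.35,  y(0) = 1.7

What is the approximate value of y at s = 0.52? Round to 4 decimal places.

6.1347

Euler: y_{n+1} = y_n + h·f(s_n, y_n).
s=0.000000, y=1.700000: f=6.481000 → y ← 1.700000 + 0.26·6.481000 = 3.385060
s=0.260000, y=3.385060: f=10.575696 → y ← 3.385060 + 0.26·10.575696 = 6.134741
y(0.52) ≈ 6.1347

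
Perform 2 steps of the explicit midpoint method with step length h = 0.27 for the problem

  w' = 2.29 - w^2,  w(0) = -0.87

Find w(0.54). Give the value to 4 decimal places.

Midpoint: k1 = f(s_n, w_n); k2 = f(s_n + h/2, w_n + (h/2)·k1); w_{n+1} = w_n + h·k2.
s=0.000000, w=-0.870000:
  k1 = f(0.000000, -0.870000) = 1.533100
  k2 = f(0.135000, -0.663031) = 1.850389
  w ← -0.870000 + 0.27·1.850389 = -0.370395
s=0.270000, w=-0.370395:
  k1 = f(0.270000, -0.370395) = 2.152808
  k2 = f(0.405000, -0.079766) = 2.283637
  w ← -0.370395 + 0.27·2.283637 = 0.246187
w(0.54) ≈ 0.2462

0.2462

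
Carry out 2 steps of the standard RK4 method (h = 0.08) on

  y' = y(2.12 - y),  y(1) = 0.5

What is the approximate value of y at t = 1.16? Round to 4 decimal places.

0.6409

RK4: k1 = f(t_n, y_n); k2 = f(t_n + h/2, y_n + (h/2)·k1); k3 = f(t_n + h/2, y_n + (h/2)·k2); k4 = f(t_n + h, y_n + h·k3); y_{n+1} = y_n + (h/6)·(k1 + 2k2 + 2k3 + k4).
t=1.000000, y=0.500000:
  k1 = f(1.000000, 0.500000) = 0.810000
  k2 = f(1.040000, 0.532400) = 0.845238
  k3 = f(1.040000, 0.533810) = 0.846724
  k4 = f(1.080000, 0.567738) = 0.881278
  y ← 0.500000 + (0.08/6)·(k1 + 2k2 + 2k3 + k4) = 0.567669
t=1.080000, y=0.567669:
  k1 = f(1.080000, 0.567669) = 0.881211
  k2 = f(1.120000, 0.602918) = 0.914676
  k3 = f(1.120000, 0.604256) = 0.915898
  k4 = f(1.160000, 0.640941) = 0.947990
  y ← 0.567669 + (0.08/6)·(k1 + 2k2 + 2k3 + k4) = 0.640874
y(1.16) ≈ 0.6409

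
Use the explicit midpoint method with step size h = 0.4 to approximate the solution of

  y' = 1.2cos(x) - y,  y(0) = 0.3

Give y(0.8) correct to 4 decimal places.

Midpoint: k1 = f(x_n, y_n); k2 = f(x_n + h/2, y_n + (h/2)·k1); y_{n+1} = y_n + h·k2.
x=0.000000, y=0.300000:
  k1 = f(0.000000, 0.300000) = 0.900000
  k2 = f(0.200000, 0.480000) = 0.696080
  y ← 0.300000 + 0.4·0.696080 = 0.578432
x=0.400000, y=0.578432:
  k1 = f(0.400000, 0.578432) = 0.526841
  k2 = f(0.600000, 0.683800) = 0.306603
  y ← 0.578432 + 0.4·0.306603 = 0.701073
y(0.8) ≈ 0.7011

0.7011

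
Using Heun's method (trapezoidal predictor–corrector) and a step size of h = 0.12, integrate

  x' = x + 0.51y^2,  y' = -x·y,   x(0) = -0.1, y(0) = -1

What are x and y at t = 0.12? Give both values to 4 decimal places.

-0.0471, -1.0091

Heun on (x,y): k1 = f(t_n, state_n); k2 = f(t_n + h, state_n + h·k1); state_{n+1} = state_n + (h/2)·(k1 + k2).
0.000000: (-0.100000, -1.000000)
  k1 = (0.410000, -0.100000)
  predictor → (-0.050800, -1.012000)
  k2 = (0.471513, -0.051410)
  → (-0.047109, -1.009085)
(x(0.12), y(0.12)) ≈ (-0.0471, -1.0091)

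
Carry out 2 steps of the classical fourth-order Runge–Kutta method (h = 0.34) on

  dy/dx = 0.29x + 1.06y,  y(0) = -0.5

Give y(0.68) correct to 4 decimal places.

-0.9415

RK4: k1 = f(x_n, y_n); k2 = f(x_n + h/2, y_n + (h/2)·k1); k3 = f(x_n + h/2, y_n + (h/2)·k2); k4 = f(x_n + h, y_n + h·k3); y_{n+1} = y_n + (h/6)·(k1 + 2k2 + 2k3 + k4).
x=0.000000, y=-0.500000:
  k1 = f(0.000000, -0.500000) = -0.530000
  k2 = f(0.170000, -0.590100) = -0.576206
  k3 = f(0.170000, -0.597955) = -0.584532
  k4 = f(0.340000, -0.698741) = -0.642065
  y ← -0.500000 + (0.34/6)·(k1 + 2k2 + 2k3 + k4) = -0.697967
x=0.340000, y=-0.697967:
  k1 = f(0.340000, -0.697967) = -0.641245
  k2 = f(0.510000, -0.806979) = -0.707498
  k3 = f(0.510000, -0.818242) = -0.719437
  k4 = f(0.680000, -0.942576) = -0.801930
  y ← -0.697967 + (0.34/6)·(k1 + 2k2 + 2k3 + k4) = -0.941467
y(0.68) ≈ -0.9415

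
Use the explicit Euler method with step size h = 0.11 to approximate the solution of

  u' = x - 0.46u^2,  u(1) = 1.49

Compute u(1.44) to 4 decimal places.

Euler: u_{n+1} = u_n + h·f(x_n, u_n).
x=1.000000, u=1.490000: f=-0.021246 → u ← 1.490000 + 0.11·(-0.021246) = 1.487663
x=1.110000, u=1.487663: f=0.091955 → u ← 1.487663 + 0.11·0.091955 = 1.497778
x=1.220000, u=1.497778: f=0.188064 → u ← 1.497778 + 0.11·0.188064 = 1.518465
x=1.330000, u=1.518465: f=0.269361 → u ← 1.518465 + 0.11·0.269361 = 1.548095
u(1.44) ≈ 1.5481

1.5481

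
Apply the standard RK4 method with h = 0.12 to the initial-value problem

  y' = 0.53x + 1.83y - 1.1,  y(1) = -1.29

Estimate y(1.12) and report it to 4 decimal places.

RK4: k1 = f(x_n, y_n); k2 = f(x_n + h/2, y_n + (h/2)·k1); k3 = f(x_n + h/2, y_n + (h/2)·k2); k4 = f(x_n + h, y_n + h·k3); y_{n+1} = y_n + (h/6)·(k1 + 2k2 + 2k3 + k4).
x=1.000000, y=-1.290000:
  k1 = f(1.000000, -1.290000) = -2.930700
  k2 = f(1.060000, -1.465842) = -3.220691
  k3 = f(1.060000, -1.483241) = -3.252532
  k4 = f(1.120000, -1.680304) = -3.581356
  y ← -1.290000 + (0.12/6)·(k1 + 2k2 + 2k3 + k4) = -1.679170
y(1.12) ≈ -1.6792

-1.6792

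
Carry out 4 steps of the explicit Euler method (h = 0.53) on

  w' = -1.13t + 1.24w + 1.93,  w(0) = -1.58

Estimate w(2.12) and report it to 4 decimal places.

-4.6101

Euler: w_{n+1} = w_n + h·f(t_n, w_n).
t=0.000000, w=-1.580000: f=-0.029200 → w ← -1.580000 + 0.53·(-0.029200) = -1.595476
t=0.530000, w=-1.595476: f=-0.647290 → w ← -1.595476 + 0.53·(-0.647290) = -1.938540
t=1.060000, w=-1.938540: f=-1.671589 → w ← -1.938540 + 0.53·(-1.671589) = -2.824482
t=1.590000, w=-2.824482: f=-3.369058 → w ← -2.824482 + 0.53·(-3.369058) = -4.610083
w(2.12) ≈ -4.6101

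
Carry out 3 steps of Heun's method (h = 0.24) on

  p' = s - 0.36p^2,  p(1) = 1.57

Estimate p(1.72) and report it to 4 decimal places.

Heun: k1 = f(s_n, p_n); k2 = f(s_n + h, p_n + h·k1); p_{n+1} = p_n + (h/2)·(k1 + k2).
s=1.000000, p=1.570000:
  k1 = f(1.000000, 1.570000) = 0.112636
  k2 = f(1.240000, 1.597033) = 0.321815
  p ← 1.570000 + (0.24/2)·(0.112636 + 0.321815) = 1.622134
s=1.240000, p=1.622134:
  k1 = f(1.240000, 1.622134) = 0.292725
  k2 = f(1.480000, 1.692388) = 0.448896
  p ← 1.622134 + (0.24/2)·(0.292725 + 0.448896) = 1.711129
s=1.480000, p=1.711129:
  k1 = f(1.480000, 1.711129) = 0.425934
  k2 = f(1.720000, 1.813353) = 0.536231
  p ← 1.711129 + (0.24/2)·(0.425934 + 0.536231) = 1.826588
p(1.72) ≈ 1.8266

1.8266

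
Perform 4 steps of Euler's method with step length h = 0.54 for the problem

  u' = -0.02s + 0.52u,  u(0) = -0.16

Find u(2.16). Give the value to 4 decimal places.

-0.4726

Euler: u_{n+1} = u_n + h·f(s_n, u_n).
s=0.000000, u=-0.160000: f=-0.083200 → u ← -0.160000 + 0.54·(-0.083200) = -0.204928
s=0.540000, u=-0.204928: f=-0.117363 → u ← -0.204928 + 0.54·(-0.117363) = -0.268304
s=1.080000, u=-0.268304: f=-0.161118 → u ← -0.268304 + 0.54·(-0.161118) = -0.355307
s=1.620000, u=-0.355307: f=-0.217160 → u ← -0.355307 + 0.54·(-0.217160) = -0.472574
u(2.16) ≈ -0.4726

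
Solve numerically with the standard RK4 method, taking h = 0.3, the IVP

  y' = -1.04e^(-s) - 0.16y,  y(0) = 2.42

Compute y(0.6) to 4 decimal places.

RK4: k1 = f(s_n, y_n); k2 = f(s_n + h/2, y_n + (h/2)·k1); k3 = f(s_n + h/2, y_n + (h/2)·k2); k4 = f(s_n + h, y_n + h·k3); y_{n+1} = y_n + (h/6)·(k1 + 2k2 + 2k3 + k4).
s=0.000000, y=2.420000:
  k1 = f(0.000000, 2.420000) = -1.427200
  k2 = f(0.150000, 2.205920) = -1.248083
  k3 = f(0.150000, 2.232787) = -1.252382
  k4 = f(0.300000, 2.044285) = -1.097537
  y ← 2.420000 + (0.3/6)·(k1 + 2k2 + 2k3 + k4) = 2.043717
s=0.300000, y=2.043717:
  k1 = f(0.300000, 2.043717) = -1.097446
  k2 = f(0.450000, 1.879100) = -0.963789
  k3 = f(0.450000, 1.899148) = -0.966997
  k4 = f(0.600000, 1.753617) = -0.851343
  y ← 2.043717 + (0.3/6)·(k1 + 2k2 + 2k3 + k4) = 1.753199
y(0.6) ≈ 1.7532

1.7532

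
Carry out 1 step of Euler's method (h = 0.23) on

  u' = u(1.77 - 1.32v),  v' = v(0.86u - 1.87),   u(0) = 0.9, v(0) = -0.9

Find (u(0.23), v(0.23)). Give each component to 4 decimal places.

Euler on (u,v): u_{n+1} = u_n + h·u', v_{n+1} = v_n + h·v'.
0.000000: (0.900000, -0.900000); f=(2.662200, 0.986400) → (1.512306, -0.673128)
(u(0.23), v(0.23)) ≈ (1.5123, -0.6731)

1.5123, -0.6731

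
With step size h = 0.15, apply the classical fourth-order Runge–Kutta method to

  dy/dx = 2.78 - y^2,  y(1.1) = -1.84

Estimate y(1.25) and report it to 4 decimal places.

-1.9619

RK4: k1 = f(x_n, y_n); k2 = f(x_n + h/2, y_n + (h/2)·k1); k3 = f(x_n + h/2, y_n + (h/2)·k2); k4 = f(x_n + h, y_n + h·k3); y_{n+1} = y_n + (h/6)·(k1 + 2k2 + 2k3 + k4).
x=1.100000, y=-1.840000:
  k1 = f(1.100000, -1.840000) = -0.605600
  k2 = f(1.175000, -1.885420) = -0.774809
  k3 = f(1.175000, -1.898111) = -0.822824
  k4 = f(1.250000, -1.963424) = -1.075032
  y ← -1.840000 + (0.15/6)·(k1 + 2k2 + 2k3 + k4) = -1.961897
y(1.25) ≈ -1.9619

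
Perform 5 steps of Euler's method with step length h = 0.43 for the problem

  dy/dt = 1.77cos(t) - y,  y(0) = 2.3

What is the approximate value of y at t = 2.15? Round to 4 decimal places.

Euler: y_{n+1} = y_n + h·f(t_n, y_n).
t=0.000000, y=2.300000: f=-0.530000 → y ← 2.300000 + 0.43·(-0.530000) = 2.072100
t=0.430000, y=2.072100: f=-0.463231 → y ← 2.072100 + 0.43·(-0.463231) = 1.872911
t=0.860000, y=1.872911: f=-0.718097 → y ← 1.872911 + 0.43·(-0.718097) = 1.564129
t=1.290000, y=1.564129: f=-1.073625 → y ← 1.564129 + 0.43·(-1.073625) = 1.102470
t=1.720000, y=1.102470: f=-1.365582 → y ← 1.102470 + 0.43·(-1.365582) = 0.515270
y(2.15) ≈ 0.5153

0.5153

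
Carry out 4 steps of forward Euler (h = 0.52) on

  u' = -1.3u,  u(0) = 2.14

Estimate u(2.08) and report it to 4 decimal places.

0.0236

Euler: u_{n+1} = u_n + h·f(s_n, u_n).
s=0.000000, u=2.140000: f=-2.782000 → u ← 2.140000 + 0.52·(-2.782000) = 0.693360
s=0.520000, u=0.693360: f=-0.901368 → u ← 0.693360 + 0.52·(-0.901368) = 0.224649
s=1.040000, u=0.224649: f=-0.292043 → u ← 0.224649 + 0.52·(-0.292043) = 0.072786
s=1.560000, u=0.072786: f=-0.094622 → u ← 0.072786 + 0.52·(-0.094622) = 0.023583
u(2.08) ≈ 0.0236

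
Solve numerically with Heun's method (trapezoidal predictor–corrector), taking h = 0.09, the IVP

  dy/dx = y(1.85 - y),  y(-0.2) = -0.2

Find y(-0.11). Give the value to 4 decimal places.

-0.2407

Heun: k1 = f(x_n, y_n); k2 = f(x_n + h, y_n + h·k1); y_{n+1} = y_n + (h/2)·(k1 + k2).
x=-0.200000, y=-0.200000:
  k1 = f(-0.200000, -0.200000) = -0.410000
  k2 = f(-0.110000, -0.236900) = -0.494387
  y ← -0.200000 + (0.09/2)·(-0.410000 + (-0.494387)) = -0.240697
y(-0.11) ≈ -0.2407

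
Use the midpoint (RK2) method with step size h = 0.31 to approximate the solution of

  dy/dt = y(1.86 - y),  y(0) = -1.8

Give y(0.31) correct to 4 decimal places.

Midpoint: k1 = f(t_n, y_n); k2 = f(t_n + h/2, y_n + (h/2)·k1); y_{n+1} = y_n + h·k2.
t=0.000000, y=-1.800000:
  k1 = f(0.000000, -1.800000) = -6.588000
  k2 = f(0.155000, -2.821140) = -13.206151
  y ← -1.800000 + 0.31·(-13.206151) = -5.893907
y(0.31) ≈ -5.8939

-5.8939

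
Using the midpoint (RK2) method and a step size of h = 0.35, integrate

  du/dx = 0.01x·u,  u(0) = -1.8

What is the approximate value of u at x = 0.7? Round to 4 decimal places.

Midpoint: k1 = f(x_n, u_n); k2 = f(x_n + h/2, u_n + (h/2)·k1); u_{n+1} = u_n + h·k2.
x=0.000000, u=-1.800000:
  k1 = f(0.000000, -1.800000) = 0.000000
  k2 = f(0.175000, -1.800000) = -0.003150
  u ← -1.800000 + 0.35·(-0.003150) = -1.801103
x=0.350000, u=-1.801103:
  k1 = f(0.350000, -1.801103) = -0.006304
  k2 = f(0.525000, -1.802206) = -0.009462
  u ← -1.801103 + 0.35·(-0.009462) = -1.804414
u(0.7) ≈ -1.8044

-1.8044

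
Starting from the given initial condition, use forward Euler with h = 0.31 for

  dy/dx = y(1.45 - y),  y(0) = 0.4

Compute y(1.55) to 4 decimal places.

Euler: y_{n+1} = y_n + h·f(x_n, y_n).
x=0.000000, y=0.400000: f=0.420000 → y ← 0.400000 + 0.31·0.420000 = 0.530200
x=0.310000, y=0.530200: f=0.487678 → y ← 0.530200 + 0.31·0.487678 = 0.681380
x=0.620000, y=0.681380: f=0.523722 → y ← 0.681380 + 0.31·0.523722 = 0.843734
x=0.930000, y=0.843734: f=0.511527 → y ← 0.843734 + 0.31·0.511527 = 1.002308
x=1.240000, y=1.002308: f=0.448726 → y ← 1.002308 + 0.31·0.448726 = 1.141412
y(1.55) ≈ 1.1414

1.1414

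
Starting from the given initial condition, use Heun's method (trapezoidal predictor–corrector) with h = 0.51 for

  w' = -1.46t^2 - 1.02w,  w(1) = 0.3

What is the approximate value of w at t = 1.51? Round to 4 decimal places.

-0.8430

Heun: k1 = f(t_n, w_n); k2 = f(t_n + h, w_n + h·k1); w_{n+1} = w_n + (h/2)·(k1 + k2).
t=1.000000, w=0.300000:
  k1 = f(1.000000, 0.300000) = -1.766000
  k2 = f(1.510000, -0.600660) = -2.716273
  w ← 0.300000 + (0.51/2)·(-1.766000 + (-2.716273)) = -0.842980
w(1.51) ≈ -0.8430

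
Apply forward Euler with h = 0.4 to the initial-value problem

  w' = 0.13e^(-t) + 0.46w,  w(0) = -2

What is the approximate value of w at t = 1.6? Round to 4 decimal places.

-3.7519

Euler: w_{n+1} = w_n + h·f(t_n, w_n).
t=0.000000, w=-2.000000: f=-0.790000 → w ← -2.000000 + 0.4·(-0.790000) = -2.316000
t=0.400000, w=-2.316000: f=-0.978218 → w ← -2.316000 + 0.4·(-0.978218) = -2.707287
t=0.800000, w=-2.707287: f=-1.186939 → w ← -2.707287 + 0.4·(-1.186939) = -3.182063
t=1.200000, w=-3.182063: f=-1.424594 → w ← -3.182063 + 0.4·(-1.424594) = -3.751901
w(1.6) ≈ -3.7519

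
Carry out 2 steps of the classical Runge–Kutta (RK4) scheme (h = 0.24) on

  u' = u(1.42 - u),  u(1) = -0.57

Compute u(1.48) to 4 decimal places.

RK4: k1 = f(t_n, u_n); k2 = f(t_n + h/2, u_n + (h/2)·k1); k3 = f(t_n + h/2, u_n + (h/2)·k2); k4 = f(t_n + h, u_n + h·k3); u_{n+1} = u_n + (h/6)·(k1 + 2k2 + 2k3 + k4).
t=1.000000, u=-0.570000:
  k1 = f(1.000000, -0.570000) = -1.134300
  k2 = f(1.120000, -0.706116) = -1.501285
  k3 = f(1.120000, -0.750154) = -1.627950
  k4 = f(1.240000, -0.960708) = -2.287165
  u ← -0.570000 + (0.24/6)·(k1 + 2k2 + 2k3 + k4) = -0.957197
t=1.240000, u=-0.957197:
  k1 = f(1.240000, -0.957197) = -2.275447
  k2 = f(1.360000, -1.230251) = -3.260474
  k3 = f(1.360000, -1.348454) = -3.733134
  k4 = f(1.480000, -1.853150) = -6.065636
  u ← -0.957197 + (0.24/6)·(k1 + 2k2 + 2k3 + k4) = -1.850329
u(1.48) ≈ -1.8503

-1.8503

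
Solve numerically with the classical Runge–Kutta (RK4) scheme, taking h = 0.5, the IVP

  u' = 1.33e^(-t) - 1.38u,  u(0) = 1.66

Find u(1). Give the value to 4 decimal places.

0.8251

RK4: k1 = f(t_n, u_n); k2 = f(t_n + h/2, u_n + (h/2)·k1); k3 = f(t_n + h/2, u_n + (h/2)·k2); k4 = f(t_n + h, u_n + h·k3); u_{n+1} = u_n + (h/6)·(k1 + 2k2 + 2k3 + k4).
t=0.000000, u=1.660000:
  k1 = f(0.000000, 1.660000) = -0.960800
  k2 = f(0.250000, 1.419800) = -0.923519
  k3 = f(0.250000, 1.429120) = -0.936381
  k4 = f(0.500000, 1.191810) = -0.838011
  u ← 1.660000 + (0.5/6)·(k1 + 2k2 + 2k3 + k4) = 1.200116
t=0.500000, u=1.200116:
  k1 = f(0.500000, 1.200116) = -0.849474
  k2 = f(0.750000, 0.987747) = -0.734844
  k3 = f(0.750000, 1.016405) = -0.774391
  k4 = f(1.000000, 0.812920) = -0.632550
  u ← 1.200116 + (0.5/6)·(k1 + 2k2 + 2k3 + k4) = 0.825075
u(1) ≈ 0.8251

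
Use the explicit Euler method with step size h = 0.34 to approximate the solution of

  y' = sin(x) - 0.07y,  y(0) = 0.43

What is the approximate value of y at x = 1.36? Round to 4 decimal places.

Euler: y_{n+1} = y_n + h·f(x_n, y_n).
x=0.000000, y=0.430000: f=-0.030100 → y ← 0.430000 + 0.34·(-0.030100) = 0.419766
x=0.340000, y=0.419766: f=0.304103 → y ← 0.419766 + 0.34·0.304103 = 0.523161
x=0.680000, y=0.523161: f=0.592172 → y ← 0.523161 + 0.34·0.592172 = 0.724500
x=1.020000, y=0.724500: f=0.801393 → y ← 0.724500 + 0.34·0.801393 = 0.996973
y(1.36) ≈ 0.9970

0.9970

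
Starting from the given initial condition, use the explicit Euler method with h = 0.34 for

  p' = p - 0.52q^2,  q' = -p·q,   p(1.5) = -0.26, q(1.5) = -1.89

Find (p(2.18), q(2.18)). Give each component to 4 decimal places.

Euler on (p,q): p_{n+1} = p_n + h·p', q_{n+1} = q_n + h·q'.
1.500000: (-0.260000, -1.890000); f=(-2.117492, -0.491400) → (-0.979947, -2.057076)
1.840000: (-0.979947, -2.057076); f=(-3.180359, -2.015826) → (-2.061269, -2.742457)
(p(2.18), q(2.18)) ≈ (-2.0613, -2.7425)

-2.0613, -2.7425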